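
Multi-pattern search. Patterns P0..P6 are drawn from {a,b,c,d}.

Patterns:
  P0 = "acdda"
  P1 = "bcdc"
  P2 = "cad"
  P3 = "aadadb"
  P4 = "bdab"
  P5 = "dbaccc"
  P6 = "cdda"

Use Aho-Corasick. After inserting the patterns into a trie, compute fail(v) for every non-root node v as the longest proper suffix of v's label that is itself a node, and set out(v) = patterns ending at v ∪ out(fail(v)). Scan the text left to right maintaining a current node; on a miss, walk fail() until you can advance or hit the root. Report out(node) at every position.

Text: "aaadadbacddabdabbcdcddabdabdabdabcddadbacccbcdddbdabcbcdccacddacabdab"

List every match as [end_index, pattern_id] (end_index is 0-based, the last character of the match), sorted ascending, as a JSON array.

Build automaton:
Trie (insert patterns):
  n0 'ε': a→1 b→6 c→10 d→21
  n1 'a': a→13 c→2
  n2 'ac': d→3
  n3 'acd': d→4
  n4 'acdd': a→5
  n5 'acdda': ·  ←P0
  n6 'b': c→7 d→18
  n7 'bc': d→8
  n8 'bcd': c→9
  n9 'bcdc': ·  ←P1
  n10 'c': a→11 d→27
  n11 'ca': d→12
  n12 'cad': ·  ←P2
  n13 'aa': d→14
  n14 'aad': a→15
  n15 'aada': d→16
  n16 'aadad': b→17
  n17 'aadadb': ·  ←P3
  n18 'bd': a→19
  n19 'bda': b→20
  n20 'bdab': ·  ←P4
  n21 'd': b→22
  n22 'db': a→23
  n23 'dba': c→24
  n24 'dbac': c→25
  n25 'dbacc': c→26
  n26 'dbaccc': ·  ←P5
  n27 'cd': d→28
  n28 'cdd': a→29
  n29 'cdda': ·  ←P6

BFS fail/out derivation:
  n1('a'): parent n0 fail=0; on 'a' 0 → fail=0;  out ∅∪∅=∅
  n6('b'): parent n0 fail=0; on 'b' 0 → fail=0;  out ∅∪∅=∅
  n10('c'): parent n0 fail=0; on 'c' 0 → fail=0;  out ∅∪∅=∅
  n21('d'): parent n0 fail=0; on 'd' 0 → fail=0;  out ∅∪∅=∅
  n2('ac'): parent n1 fail=0; on 'c' 0 → fail=10;  out ∅∪∅=∅
  n7('bc'): parent n6 fail=0; on 'c' 0 → fail=10;  out ∅∪∅=∅
  n11('ca'): parent n10 fail=0; on 'a' 0 → fail=1;  out ∅∪∅=∅
  n13('aa'): parent n1 fail=0; on 'a' 0 → fail=1;  out ∅∪∅=∅
  n18('bd'): parent n6 fail=0; on 'd' 0 → fail=21;  out ∅∪∅=∅
  n22('db'): parent n21 fail=0; on 'b' 0 → fail=6;  out ∅∪∅=∅
  n27('cd'): parent n10 fail=0; on 'd' 0 → fail=21;  out ∅∪∅=∅
  n3('acd'): parent n2 fail=10; on 'd' 10 → fail=27;  out ∅∪∅=∅
  n8('bcd'): parent n7 fail=10; on 'd' 10 → fail=27;  out ∅∪∅=∅
  n12('cad'): parent n11 fail=1; on 'd' 1→0 → fail=21;  out {2}∪∅={2}
  n14('aad'): parent n13 fail=1; on 'd' 1→0 → fail=21;  out ∅∪∅=∅
  n19('bda'): parent n18 fail=21; on 'a' 21→0 → fail=1;  out ∅∪∅=∅
  n23('dba'): parent n22 fail=6; on 'a' 6→0 → fail=1;  out ∅∪∅=∅
  n28('cdd'): parent n27 fail=21; on 'd' 21→0 → fail=21;  out ∅∪∅=∅
  n4('acdd'): parent n3 fail=27; on 'd' 27 → fail=28;  out ∅∪∅=∅
  n9('bcdc'): parent n8 fail=27; on 'c' 27→21→0 → fail=10;  out {1}∪∅={1}
  n15('aada'): parent n14 fail=21; on 'a' 21→0 → fail=1;  out ∅∪∅=∅
  n20('bdab'): parent n19 fail=1; on 'b' 1→0 → fail=6;  out {4}∪∅={4}
  n24('dbac'): parent n23 fail=1; on 'c' 1 → fail=2;  out ∅∪∅=∅
  n29('cdda'): parent n28 fail=21; on 'a' 21→0 → fail=1;  out {6}∪∅={6}
  n5('acdda'): parent n4 fail=28; on 'a' 28 → fail=29;  out {0}∪{6}={0,6}
  n16('aadad'): parent n15 fail=1; on 'd' 1→0 → fail=21;  out ∅∪∅=∅
  n25('dbacc'): parent n24 fail=2; on 'c' 2→10→0 → fail=10;  out ∅∪∅=∅
  n17('aadadb'): parent n16 fail=21; on 'b' 21 → fail=22;  out {3}∪∅={3}
  n26('dbaccc'): parent n25 fail=10; on 'c' 10→0 → fail=10;  out {5}∪∅={5}

Run:
pos 0 'a': at 1
pos 1 'a': at 13
pos 2 'a': at 13 (via fail)
pos 3 'd': at 14
pos 4 'a': at 15
pos 5 'd': at 16
pos 6 'b': at 17  emit P3@[1:6]
pos 7 'a': at 23 (via fail)
pos 8 'c': at 24
pos 9 'd': at 3 (via fail)
pos 10 'd': at 4
pos 11 'a': at 5  emit P0@[7:11],P6@[8:11]
pos 12 'b': at 6 (via fail)
pos 13 'd': at 18
pos 14 'a': at 19
pos 15 'b': at 20  emit P4@[12:15]
pos 16 'b': at 6 (via fail)
pos 17 'c': at 7
pos 18 'd': at 8
pos 19 'c': at 9  emit P1@[16:19]
pos 20 'd': at 27 (via fail)
pos 21 'd': at 28
pos 22 'a': at 29  emit P6@[19:22]
pos 23 'b': at 6 (via fail)
pos 24 'd': at 18
pos 25 'a': at 19
pos 26 'b': at 20  emit P4@[23:26]
pos 27 'd': at 18 (via fail)
pos 28 'a': at 19
pos 29 'b': at 20  emit P4@[26:29]
pos 30 'd': at 18 (via fail)
pos 31 'a': at 19
pos 32 'b': at 20  emit P4@[29:32]
pos 33 'c': at 7 (via fail)
pos 34 'd': at 8
pos 35 'd': at 28 (via fail)
pos 36 'a': at 29  emit P6@[33:36]
pos 37 'd': at 21 (via fail)
pos 38 'b': at 22
pos 39 'a': at 23
pos 40 'c': at 24
pos 41 'c': at 25
pos 42 'c': at 26  emit P5@[37:42]
pos 43 'b': at 6 (via fail)
pos 44 'c': at 7
pos 45 'd': at 8
pos 46 'd': at 28 (via fail)
pos 47 'd': at 21 (via fail)
pos 48 'b': at 22
pos 49 'd': at 18 (via fail)
pos 50 'a': at 19
pos 51 'b': at 20  emit P4@[48:51]
pos 52 'c': at 7 (via fail)
pos 53 'b': at 6 (via fail)
pos 54 'c': at 7
pos 55 'd': at 8
pos 56 'c': at 9  emit P1@[53:56]
pos 57 'c': at 10 (via fail)
pos 58 'a': at 11
pos 59 'c': at 2 (via fail)
pos 60 'd': at 3
pos 61 'd': at 4
pos 62 'a': at 5  emit P0@[58:62],P6@[59:62]
pos 63 'c': at 2 (via fail)
pos 64 'a': at 11 (via fail)
pos 65 'b': at 6 (via fail)
pos 66 'd': at 18
pos 67 'a': at 19
pos 68 'b': at 20  emit P4@[65:68]

Matches: [[6,3],[11,0],[11,6],[15,4],[19,1],[22,6],[26,4],[29,4],[32,4],[36,6],[42,5],[51,4],[56,1],[62,0],[62,6],[68,4]]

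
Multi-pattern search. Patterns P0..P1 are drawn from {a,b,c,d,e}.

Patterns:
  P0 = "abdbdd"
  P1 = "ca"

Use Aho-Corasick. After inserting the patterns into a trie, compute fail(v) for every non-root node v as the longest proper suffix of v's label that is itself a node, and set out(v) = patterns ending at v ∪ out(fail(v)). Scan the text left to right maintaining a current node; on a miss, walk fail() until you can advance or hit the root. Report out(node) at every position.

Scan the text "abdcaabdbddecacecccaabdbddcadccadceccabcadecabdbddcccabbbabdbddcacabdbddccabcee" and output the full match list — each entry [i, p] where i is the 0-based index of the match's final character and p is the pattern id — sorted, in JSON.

Construct AC machine:
Trie nodes:
  n0 'ε': a→1 c→7
  n1 'a': b→2
  n2 'ab': d→3
  n3 'abd': b→4
  n4 'abdb': d→5
  n5 'abdbd': d→6
  n6 'abdbdd': ·  ←P0
  n7 'c': a→8
  n8 'ca': ·  ←P1

Failure links (BFS by depth):
  fail(1) 'a': from fail(0)=0 chase 'a': 0 ⇒ 0;  out=∅∪out(0)=∅
  fail(7) 'c': from fail(0)=0 chase 'c': 0 ⇒ 0;  out=∅∪out(0)=∅
  fail(2) 'ab': from fail(1)=0 chase 'b': 0 ⇒ 0;  out=∅∪out(0)=∅
  fail(8) 'ca': from fail(7)=0 chase 'a': 0 ⇒ 1;  out={1}∪out(1)={1}
  fail(3) 'abd': from fail(2)=0 chase 'd': 0 ⇒ 0;  out=∅∪out(0)=∅
  fail(4) 'abdb': from fail(3)=0 chase 'b': 0 ⇒ 0;  out=∅∪out(0)=∅
  fail(5) 'abdbd': from fail(4)=0 chase 'd': 0 ⇒ 0;  out=∅∪out(0)=∅
  fail(6) 'abdbdd': from fail(5)=0 chase 'd': 0 ⇒ 0;  out={0}∪out(0)={0}

Scan:
pos 0 'a': at 1
pos 1 'b': at 2
pos 2 'd': at 3
pos 3 'c': at 7 (via fail)
pos 4 'a': at 8  → match P1@[3:4]
pos 5 'a': at 1 (via fail)
pos 6 'b': at 2
pos 7 'd': at 3
pos 8 'b': at 4
pos 9 'd': at 5
pos 10 'd': at 6  → match P0@[5:10]
pos 11 'e': at 0 (via fail)
pos 12 'c': at 7
pos 13 'a': at 8  → match P1@[12:13]
pos 14 'c': at 7 (via fail)
pos 15 'e': at 0 (via fail)
pos 16 'c': at 7
pos 17 'c': at 7 (via fail)
pos 18 'c': at 7 (via fail)
pos 19 'a': at 8  → match P1@[18:19]
pos 20 'a': at 1 (via fail)
pos 21 'b': at 2
pos 22 'd': at 3
pos 23 'b': at 4
pos 24 'd': at 5
pos 25 'd': at 6  → match P0@[20:25]
pos 26 'c': at 7 (via fail)
pos 27 'a': at 8  → match P1@[26:27]
pos 28 'd': at 0 (via fail)
pos 29 'c': at 7
pos 30 'c': at 7 (via fail)
pos 31 'a': at 8  → match P1@[30:31]
pos 32 'd': at 0 (via fail)
pos 33 'c': at 7
pos 34 'e': at 0 (via fail)
pos 35 'c': at 7
pos 36 'c': at 7 (via fail)
pos 37 'a': at 8  → match P1@[36:37]
pos 38 'b': at 2 (via fail)
pos 39 'c': at 7 (via fail)
pos 40 'a': at 8  → match P1@[39:40]
pos 41 'd': at 0 (via fail)
pos 42 'e': at 0
pos 43 'c': at 7
pos 44 'a': at 8  → match P1@[43:44]
pos 45 'b': at 2 (via fail)
pos 46 'd': at 3
pos 47 'b': at 4
pos 48 'd': at 5
pos 49 'd': at 6  → match P0@[44:49]
pos 50 'c': at 7 (via fail)
pos 51 'c': at 7 (via fail)
pos 52 'c': at 7 (via fail)
pos 53 'a': at 8  → match P1@[52:53]
pos 54 'b': at 2 (via fail)
pos 55 'b': at 0 (via fail)
pos 56 'b': at 0
pos 57 'a': at 1
pos 58 'b': at 2
pos 59 'd': at 3
pos 60 'b': at 4
pos 61 'd': at 5
pos 62 'd': at 6  → match P0@[57:62]
pos 63 'c': at 7 (via fail)
pos 64 'a': at 8  → match P1@[63:64]
pos 65 'c': at 7 (via fail)
pos 66 'a': at 8  → match P1@[65:66]
pos 67 'b': at 2 (via fail)
pos 68 'd': at 3
pos 69 'b': at 4
pos 70 'd': at 5
pos 71 'd': at 6  → match P0@[66:71]
pos 72 'c': at 7 (via fail)
pos 73 'c': at 7 (via fail)
pos 74 'a': at 8  → match P1@[73:74]
pos 75 'b': at 2 (via fail)
pos 76 'c': at 7 (via fail)
pos 77 'e': at 0 (via fail)
pos 78 'e': at 0

Matches: [[4,1],[10,0],[13,1],[19,1],[25,0],[27,1],[31,1],[37,1],[40,1],[44,1],[49,0],[53,1],[62,0],[64,1],[66,1],[71,0],[74,1]]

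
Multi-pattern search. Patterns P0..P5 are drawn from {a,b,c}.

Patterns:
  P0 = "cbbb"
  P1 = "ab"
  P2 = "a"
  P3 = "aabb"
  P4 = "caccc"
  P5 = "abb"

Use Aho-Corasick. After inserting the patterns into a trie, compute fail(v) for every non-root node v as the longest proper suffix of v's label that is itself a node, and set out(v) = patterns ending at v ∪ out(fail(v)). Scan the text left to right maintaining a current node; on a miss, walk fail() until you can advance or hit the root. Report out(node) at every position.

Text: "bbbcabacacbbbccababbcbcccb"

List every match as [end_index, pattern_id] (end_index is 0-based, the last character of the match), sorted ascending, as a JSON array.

Build automaton:
Trie nodes:
  0='ε' goto a→5 c→1
  1='c' goto a→10 b→2
  2='cb' goto b→3
  3='cbb' goto b→4
  4='cbbb' goto ·  ←P0
  5='a' goto a→7 b→6  ←P2
  6='ab' goto b→14  ←P1
  7='aa' goto b→8
  8='aab' goto b→9
  9='aabb' goto ·  ←P3
  10='ca' goto c→11
  11='cac' goto c→12
  12='cacc' goto c→13
  13='caccc' goto ·  ←P4
  14='abb' goto ·  ←P5

Failure links (BFS by depth):
  fail(1) 'c': from fail(0)=0 chase 'c': 0 ⇒ 0;  out=∅∪out(0)=∅
  fail(5) 'a': from fail(0)=0 chase 'a': 0 ⇒ 0;  out={2}∪out(0)={2}
  fail(2) 'cb': from fail(1)=0 chase 'b': 0 ⇒ 0;  out=∅∪out(0)=∅
  fail(6) 'ab': from fail(5)=0 chase 'b': 0 ⇒ 0;  out={1}∪out(0)={1}
  fail(7) 'aa': from fail(5)=0 chase 'a': 0 ⇒ 5;  out=∅∪out(5)={2}
  fail(10) 'ca': from fail(1)=0 chase 'a': 0 ⇒ 5;  out=∅∪out(5)={2}
  fail(3) 'cbb': from fail(2)=0 chase 'b': 0 ⇒ 0;  out=∅∪out(0)=∅
  fail(8) 'aab': from fail(7)=5 chase 'b': 5 ⇒ 6;  out=∅∪out(6)={1}
  fail(11) 'cac': from fail(10)=5 chase 'c': 5→0 ⇒ 1;  out=∅∪out(1)=∅
  fail(14) 'abb': from fail(6)=0 chase 'b': 0 ⇒ 0;  out={5}∪out(0)={5}
  fail(4) 'cbbb': from fail(3)=0 chase 'b': 0 ⇒ 0;  out={0}∪out(0)={0}
  fail(9) 'aabb': from fail(8)=6 chase 'b': 6 ⇒ 14;  out={3}∪out(14)={3,5}
  fail(12) 'cacc': from fail(11)=1 chase 'c': 1→0 ⇒ 1;  out=∅∪out(1)=∅
  fail(13) 'caccc': from fail(12)=1 chase 'c': 1→0 ⇒ 1;  out={4}∪out(1)={4}

Run:
pos 0 'b': at 0
pos 1 'b': at 0
pos 2 'b': at 0
pos 3 'c': at 1
pos 4 'a': at 10  → match P2@[4:4]
pos 5 'b': at 6 (fail-walked)  → match P1@[4:5]
pos 6 'a': at 5 (fail-walked)  → match P2@[6:6]
pos 7 'c': at 1 (fail-walked)
pos 8 'a': at 10  → match P2@[8:8]
pos 9 'c': at 11
pos 10 'b': at 2 (fail-walked)
pos 11 'b': at 3
pos 12 'b': at 4  → match P0@[9:12]
pos 13 'c': at 1 (fail-walked)
pos 14 'c': at 1 (fail-walked)
pos 15 'a': at 10  → match P2@[15:15]
pos 16 'b': at 6 (fail-walked)  → match P1@[15:16]
pos 17 'a': at 5 (fail-walked)  → match P2@[17:17]
pos 18 'b': at 6  → match P1@[17:18]
pos 19 'b': at 14  → match P5@[17:19]
pos 20 'c': at 1 (fail-walked)
pos 21 'b': at 2
pos 22 'c': at 1 (fail-walked)
pos 23 'c': at 1 (fail-walked)
pos 24 'c': at 1 (fail-walked)
pos 25 'b': at 2

All matches (sorted): [[4,2],[5,1],[6,2],[8,2],[12,0],[15,2],[16,1],[17,2],[18,1],[19,5]]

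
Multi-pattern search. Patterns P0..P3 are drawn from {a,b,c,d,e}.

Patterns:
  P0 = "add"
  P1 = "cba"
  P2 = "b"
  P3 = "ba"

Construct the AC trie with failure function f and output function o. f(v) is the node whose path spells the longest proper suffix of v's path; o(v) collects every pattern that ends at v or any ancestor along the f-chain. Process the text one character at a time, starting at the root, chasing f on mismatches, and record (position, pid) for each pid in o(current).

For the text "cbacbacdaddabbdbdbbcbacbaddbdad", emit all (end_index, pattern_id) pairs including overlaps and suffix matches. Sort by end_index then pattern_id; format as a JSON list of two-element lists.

Build:
Trie nodes:
  0='ε' goto a→1 b→7 c→4
  1='a' goto d→2
  2='ad' goto d→3
  3='add' goto ·  [P0 ends]
  4='c' goto b→5
  5='cb' goto a→6
  6='cba' goto ·  [P1 ends]
  7='b' goto a→8  [P2 ends]
  8='ba' goto ·  [P3 ends]

Failure links (BFS by depth):
  fail(1) 'a': from fail(0)=0 chase 'a': 0 ⇒ 0;  out=∅∪out(0)=∅
  fail(4) 'c': from fail(0)=0 chase 'c': 0 ⇒ 0;  out=∅∪out(0)=∅
  fail(7) 'b': from fail(0)=0 chase 'b': 0 ⇒ 0;  out={2}∪out(0)={2}
  fail(2) 'ad': from fail(1)=0 chase 'd': 0 ⇒ 0;  out=∅∪out(0)=∅
  fail(5) 'cb': from fail(4)=0 chase 'b': 0 ⇒ 7;  out=∅∪out(7)={2}
  fail(8) 'ba': from fail(7)=0 chase 'a': 0 ⇒ 1;  out={3}∪out(1)={3}
  fail(3) 'add': from fail(2)=0 chase 'd': 0 ⇒ 0;  out={0}∪out(0)={0}
  fail(6) 'cba': from fail(5)=7 chase 'a': 7 ⇒ 8;  out={1}∪out(8)={1,3}

Run:
i=0 'c': node 0→4
i=1 'b': node 4→5  emit P2@[1:1]
i=2 'a': node 5→6  emit P1@[0:2],P3@[1:2]
i=3 'c': node 6→4 (fail-walked)
i=4 'b': node 4→5  emit P2@[4:4]
i=5 'a': node 5→6  emit P1@[3:5],P3@[4:5]
i=6 'c': node 6→4 (fail-walked)
i=7 'd': node 4→0 (fail-walked)
i=8 'a': node 0→1
i=9 'd': node 1→2
i=10 'd': node 2→3  emit P0@[8:10]
i=11 'a': node 3→1 (fail-walked)
i=12 'b': node 1→7 (fail-walked)  emit P2@[12:12]
i=13 'b': node 7→7 (fail-walked)  emit P2@[13:13]
i=14 'd': node 7→0 (fail-walked)
i=15 'b': node 0→7  emit P2@[15:15]
i=16 'd': node 7→0 (fail-walked)
i=17 'b': node 0→7  emit P2@[17:17]
i=18 'b': node 7→7 (fail-walked)  emit P2@[18:18]
i=19 'c': node 7→4 (fail-walked)
i=20 'b': node 4→5  emit P2@[20:20]
i=21 'a': node 5→6  emit P1@[19:21],P3@[20:21]
i=22 'c': node 6→4 (fail-walked)
i=23 'b': node 4→5  emit P2@[23:23]
i=24 'a': node 5→6  emit P1@[22:24],P3@[23:24]
i=25 'd': node 6→2 (fail-walked)
i=26 'd': node 2→3  emit P0@[24:26]
i=27 'b': node 3→7 (fail-walked)  emit P2@[27:27]
i=28 'd': node 7→0 (fail-walked)
i=29 'a': node 0→1
i=30 'd': node 1→2

Result: [[1,2],[2,1],[2,3],[4,2],[5,1],[5,3],[10,0],[12,2],[13,2],[15,2],[17,2],[18,2],[20,2],[21,1],[21,3],[23,2],[24,1],[24,3],[26,0],[27,2]]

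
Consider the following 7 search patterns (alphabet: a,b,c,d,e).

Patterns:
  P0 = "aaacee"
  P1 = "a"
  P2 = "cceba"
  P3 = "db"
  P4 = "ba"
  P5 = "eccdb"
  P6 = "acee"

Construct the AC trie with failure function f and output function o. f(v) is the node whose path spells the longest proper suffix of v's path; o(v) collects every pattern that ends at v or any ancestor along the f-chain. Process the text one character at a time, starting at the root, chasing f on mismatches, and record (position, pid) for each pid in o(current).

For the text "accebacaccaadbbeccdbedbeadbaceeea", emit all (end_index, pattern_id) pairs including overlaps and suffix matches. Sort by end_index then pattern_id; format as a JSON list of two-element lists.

Build:
Trie (insert patterns):
  0='ε' goto a→1 b→14 c→7 d→12 e→16
  1='a' goto a→2 c→21  ←P1
  2='aa' goto a→3
  3='aaa' goto c→4
  4='aaac' goto e→5
  5='aaace' goto e→6
  6='aaacee' goto ·  ←P0
  7='c' goto c→8
  8='cc' goto e→9
  9='cce' goto b→10
  10='cceb' goto a→11
  11='cceba' goto ·  ←P2
  12='d' goto b→13
  13='db' goto ·  ←P3
  14='b' goto a→15
  15='ba' goto ·  ←P4
  16='e' goto c→17
  17='ec' goto c→18
  18='ecc' goto d→19
  19='eccd' goto b→20
  20='eccdb' goto ·  ←P5
  21='ac' goto e→22
  22='ace' goto e→23
  23='acee' goto ·  ←P6

Failure links (BFS by depth):
  n1('a'): parent n0 fail=0; on 'a' 0 → fail=0;  out {1}∪∅={1}
  n7('c'): parent n0 fail=0; on 'c' 0 → fail=0;  out ∅∪∅=∅
  n12('d'): parent n0 fail=0; on 'd' 0 → fail=0;  out ∅∪∅=∅
  n14('b'): parent n0 fail=0; on 'b' 0 → fail=0;  out ∅∪∅=∅
  n16('e'): parent n0 fail=0; on 'e' 0 → fail=0;  out ∅∪∅=∅
  n2('aa'): parent n1 fail=0; on 'a' 0 → fail=1;  out ∅∪{1}={1}
  n8('cc'): parent n7 fail=0; on 'c' 0 → fail=7;  out ∅∪∅=∅
  n13('db'): parent n12 fail=0; on 'b' 0 → fail=14;  out {3}∪∅={3}
  n15('ba'): parent n14 fail=0; on 'a' 0 → fail=1;  out {4}∪{1}={1,4}
  n17('ec'): parent n16 fail=0; on 'c' 0 → fail=7;  out ∅∪∅=∅
  n21('ac'): parent n1 fail=0; on 'c' 0 → fail=7;  out ∅∪∅=∅
  n3('aaa'): parent n2 fail=1; on 'a' 1 → fail=2;  out ∅∪{1}={1}
  n9('cce'): parent n8 fail=7; on 'e' 7→0 → fail=16;  out ∅∪∅=∅
  n18('ecc'): parent n17 fail=7; on 'c' 7 → fail=8;  out ∅∪∅=∅
  n22('ace'): parent n21 fail=7; on 'e' 7→0 → fail=16;  out ∅∪∅=∅
  n4('aaac'): parent n3 fail=2; on 'c' 2→1 → fail=21;  out ∅∪∅=∅
  n10('cceb'): parent n9 fail=16; on 'b' 16→0 → fail=14;  out ∅∪∅=∅
  n19('eccd'): parent n18 fail=8; on 'd' 8→7→0 → fail=12;  out ∅∪∅=∅
  n23('acee'): parent n22 fail=16; on 'e' 16→0 → fail=16;  out {6}∪∅={6}
  n5('aaace'): parent n4 fail=21; on 'e' 21 → fail=22;  out ∅∪∅=∅
  n11('cceba'): parent n10 fail=14; on 'a' 14 → fail=15;  out {2}∪{1,4}={1,2,4}
  n20('eccdb'): parent n19 fail=12; on 'b' 12 → fail=13;  out {5}∪{3}={3,5}
  n6('aaacee'): parent n5 fail=22; on 'e' 22 → fail=23;  out {0}∪{6}={0,6}

Run:
[0] read 'a'  n0⇒n1  ** P1@[0:0]
[1] read 'c'  n1⇒n21
[2] read 'c'  n21⇒n8 (fail-walked)
[3] read 'e'  n8⇒n9
[4] read 'b'  n9⇒n10
[5] read 'a'  n10⇒n11  ** P1@[5:5],P2@[1:5],P4@[4:5]
[6] read 'c'  n11⇒n21 (fail-walked)
[7] read 'a'  n21⇒n1 (fail-walked)  ** P1@[7:7]
[8] read 'c'  n1⇒n21
[9] read 'c'  n21⇒n8 (fail-walked)
[10] read 'a'  n8⇒n1 (fail-walked)  ** P1@[10:10]
[11] read 'a'  n1⇒n2  ** P1@[11:11]
[12] read 'd'  n2⇒n12 (fail-walked)
[13] read 'b'  n12⇒n13  ** P3@[12:13]
[14] read 'b'  n13⇒n14 (fail-walked)
[15] read 'e'  n14⇒n16 (fail-walked)
[16] read 'c'  n16⇒n17
[17] read 'c'  n17⇒n18
[18] read 'd'  n18⇒n19
[19] read 'b'  n19⇒n20  ** P3@[18:19],P5@[15:19]
[20] read 'e'  n20⇒n16 (fail-walked)
[21] read 'd'  n16⇒n12 (fail-walked)
[22] read 'b'  n12⇒n13  ** P3@[21:22]
[23] read 'e'  n13⇒n16 (fail-walked)
[24] read 'a'  n16⇒n1 (fail-walked)  ** P1@[24:24]
[25] read 'd'  n1⇒n12 (fail-walked)
[26] read 'b'  n12⇒n13  ** P3@[25:26]
[27] read 'a'  n13⇒n15 (fail-walked)  ** P1@[27:27],P4@[26:27]
[28] read 'c'  n15⇒n21 (fail-walked)
[29] read 'e'  n21⇒n22
[30] read 'e'  n22⇒n23  ** P6@[27:30]
[31] read 'e'  n23⇒n16 (fail-walked)
[32] read 'a'  n16⇒n1 (fail-walked)  ** P1@[32:32]

Result: [[0,1],[5,1],[5,2],[5,4],[7,1],[10,1],[11,1],[13,3],[19,3],[19,5],[22,3],[24,1],[26,3],[27,1],[27,4],[30,6],[32,1]]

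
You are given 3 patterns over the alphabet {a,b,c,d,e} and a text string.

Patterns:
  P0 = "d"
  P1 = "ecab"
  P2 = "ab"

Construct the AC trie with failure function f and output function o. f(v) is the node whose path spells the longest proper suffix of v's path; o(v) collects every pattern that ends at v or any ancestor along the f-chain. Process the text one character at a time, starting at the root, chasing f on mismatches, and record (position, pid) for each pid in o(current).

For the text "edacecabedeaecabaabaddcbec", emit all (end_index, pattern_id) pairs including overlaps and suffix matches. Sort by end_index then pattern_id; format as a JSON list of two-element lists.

Build:
Trie nodes:
  0='ε' goto a→6 d→1 e→2
  1='d' goto ·  [P0 ends]
  2='e' goto c→3
  3='ec' goto a→4
  4='eca' goto b→5
  5='ecab' goto ·  [P1 ends]
  6='a' goto b→7
  7='ab' goto ·  [P2 ends]

BFS fail/out derivation:
  n1('d'): parent n0 fail=0; on 'd' 0 → fail=0;  out {0}∪∅={0}
  n2('e'): parent n0 fail=0; on 'e' 0 → fail=0;  out ∅∪∅=∅
  n6('a'): parent n0 fail=0; on 'a' 0 → fail=0;  out ∅∪∅=∅
  n3('ec'): parent n2 fail=0; on 'c' 0 → fail=0;  out ∅∪∅=∅
  n7('ab'): parent n6 fail=0; on 'b' 0 → fail=0;  out {2}∪∅={2}
  n4('eca'): parent n3 fail=0; on 'a' 0 → fail=6;  out ∅∪∅=∅
  n5('ecab'): parent n4 fail=6; on 'b' 6 → fail=7;  out {1}∪{2}={1,2}

Scan:
pos 0 'e': at 2
pos 1 'd': at 1 (via fail)  → match P0@[1:1]
pos 2 'a': at 6 (via fail)
pos 3 'c': at 0 (via fail)
pos 4 'e': at 2
pos 5 'c': at 3
pos 6 'a': at 4
pos 7 'b': at 5  → match P1@[4:7],P2@[6:7]
pos 8 'e': at 2 (via fail)
pos 9 'd': at 1 (via fail)  → match P0@[9:9]
pos 10 'e': at 2 (via fail)
pos 11 'a': at 6 (via fail)
pos 12 'e': at 2 (via fail)
pos 13 'c': at 3
pos 14 'a': at 4
pos 15 'b': at 5  → match P1@[12:15],P2@[14:15]
pos 16 'a': at 6 (via fail)
pos 17 'a': at 6 (via fail)
pos 18 'b': at 7  → match P2@[17:18]
pos 19 'a': at 6 (via fail)
pos 20 'd': at 1 (via fail)  → match P0@[20:20]
pos 21 'd': at 1 (via fail)  → match P0@[21:21]
pos 22 'c': at 0 (via fail)
pos 23 'b': at 0
pos 24 'e': at 2
pos 25 'c': at 3

Result: [[1,0],[7,1],[7,2],[9,0],[15,1],[15,2],[18,2],[20,0],[21,0]]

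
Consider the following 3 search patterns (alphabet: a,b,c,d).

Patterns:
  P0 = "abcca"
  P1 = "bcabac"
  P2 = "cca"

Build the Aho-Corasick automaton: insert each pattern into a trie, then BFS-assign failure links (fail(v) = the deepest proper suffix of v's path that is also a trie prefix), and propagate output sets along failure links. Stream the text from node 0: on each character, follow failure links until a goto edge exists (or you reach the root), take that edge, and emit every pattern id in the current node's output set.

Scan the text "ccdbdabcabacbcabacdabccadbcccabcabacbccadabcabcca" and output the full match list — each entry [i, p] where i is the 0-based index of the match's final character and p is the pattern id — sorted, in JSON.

Build automaton:
Trie (insert patterns):
  0='ε' goto a→1 b→6 c→12
  1='a' goto b→2
  2='ab' goto c→3
  3='abc' goto c→4
  4='abcc' goto a→5
  5='abcca' goto ·  ←P0
  6='b' goto c→7
  7='bc' goto a→8
  8='bca' goto b→9
  9='bcab' goto a→10
  10='bcaba' goto c→11
  11='bcabac' goto ·  ←P1
  12='c' goto c→13
  13='cc' goto a→14
  14='cca' goto ·  ←P2

Failure links (BFS by depth):
  n1('a'): parent n0 fail=0; on 'a' 0 → fail=0;  out ∅∪∅=∅
  n6('b'): parent n0 fail=0; on 'b' 0 → fail=0;  out ∅∪∅=∅
  n12('c'): parent n0 fail=0; on 'c' 0 → fail=0;  out ∅∪∅=∅
  n2('ab'): parent n1 fail=0; on 'b' 0 → fail=6;  out ∅∪∅=∅
  n7('bc'): parent n6 fail=0; on 'c' 0 → fail=12;  out ∅∪∅=∅
  n13('cc'): parent n12 fail=0; on 'c' 0 → fail=12;  out ∅∪∅=∅
  n3('abc'): parent n2 fail=6; on 'c' 6 → fail=7;  out ∅∪∅=∅
  n8('bca'): parent n7 fail=12; on 'a' 12→0 → fail=1;  out ∅∪∅=∅
  n14('cca'): parent n13 fail=12; on 'a' 12→0 → fail=1;  out {2}∪∅={2}
  n4('abcc'): parent n3 fail=7; on 'c' 7→12 → fail=13;  out ∅∪∅=∅
  n9('bcab'): parent n8 fail=1; on 'b' 1 → fail=2;  out ∅∪∅=∅
  n5('abcca'): parent n4 fail=13; on 'a' 13 → fail=14;  out {0}∪{2}={0,2}
  n10('bcaba'): parent n9 fail=2; on 'a' 2→6→0 → fail=1;  out ∅∪∅=∅
  n11('bcabac'): parent n10 fail=1; on 'c' 1→0 → fail=12;  out {1}∪∅={1}

Scan:
[0] read 'c'  n0⇒n12
[1] read 'c'  n12⇒n13
[2] read 'd'  n13⇒n0 (via fail)
[3] read 'b'  n0⇒n6
[4] read 'd'  n6⇒n0 (via fail)
[5] read 'a'  n0⇒n1
[6] read 'b'  n1⇒n2
[7] read 'c'  n2⇒n3
[8] read 'a'  n3⇒n8 (via fail)
[9] read 'b'  n8⇒n9
[10] read 'a'  n9⇒n10
[11] read 'c'  n10⇒n11  → match P1@[6:11]
[12] read 'b'  n11⇒n6 (via fail)
[13] read 'c'  n6⇒n7
[14] read 'a'  n7⇒n8
[15] read 'b'  n8⇒n9
[16] read 'a'  n9⇒n10
[17] read 'c'  n10⇒n11  → match P1@[12:17]
[18] read 'd'  n11⇒n0 (via fail)
[19] read 'a'  n0⇒n1
[20] read 'b'  n1⇒n2
[21] read 'c'  n2⇒n3
[22] read 'c'  n3⇒n4
[23] read 'a'  n4⇒n5  → match P0@[19:23],P2@[21:23]
[24] read 'd'  n5⇒n0 (via fail)
[25] read 'b'  n0⇒n6
[26] read 'c'  n6⇒n7
[27] read 'c'  n7⇒n13 (via fail)
[28] read 'c'  n13⇒n13 (via fail)
[29] read 'a'  n13⇒n14  → match P2@[27:29]
[30] read 'b'  n14⇒n2 (via fail)
[31] read 'c'  n2⇒n3
[32] read 'a'  n3⇒n8 (via fail)
[33] read 'b'  n8⇒n9
[34] read 'a'  n9⇒n10
[35] read 'c'  n10⇒n11  → match P1@[30:35]
[36] read 'b'  n11⇒n6 (via fail)
[37] read 'c'  n6⇒n7
[38] read 'c'  n7⇒n13 (via fail)
[39] read 'a'  n13⇒n14  → match P2@[37:39]
[40] read 'd'  n14⇒n0 (via fail)
[41] read 'a'  n0⇒n1
[42] read 'b'  n1⇒n2
[43] read 'c'  n2⇒n3
[44] read 'a'  n3⇒n8 (via fail)
[45] read 'b'  n8⇒n9
[46] read 'c'  n9⇒n3 (via fail)
[47] read 'c'  n3⇒n4
[48] read 'a'  n4⇒n5  → match P0@[44:48],P2@[46:48]

Result: [[11,1],[17,1],[23,0],[23,2],[29,2],[35,1],[39,2],[48,0],[48,2]]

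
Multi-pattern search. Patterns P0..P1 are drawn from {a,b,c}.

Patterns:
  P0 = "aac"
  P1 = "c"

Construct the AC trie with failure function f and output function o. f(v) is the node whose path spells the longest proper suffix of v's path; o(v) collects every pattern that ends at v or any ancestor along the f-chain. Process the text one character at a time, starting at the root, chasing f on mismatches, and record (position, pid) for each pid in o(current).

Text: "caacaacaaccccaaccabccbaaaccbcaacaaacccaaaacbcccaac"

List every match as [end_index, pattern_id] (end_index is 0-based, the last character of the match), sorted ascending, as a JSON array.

Build:
Trie (insert patterns):
  n0 'ε': a→1 c→4
  n1 'a': a→2
  n2 'aa': c→3
  n3 'aac': ·  [P0 ends]
  n4 'c': ·  [P1 ends]

BFS fail/out derivation:
  fail(1) 'a': from fail(0)=0 chase 'a': 0 ⇒ 0;  out=∅∪out(0)=∅
  fail(4) 'c': from fail(0)=0 chase 'c': 0 ⇒ 0;  out={1}∪out(0)={1}
  fail(2) 'aa': from fail(1)=0 chase 'a': 0 ⇒ 1;  out=∅∪out(1)=∅
  fail(3) 'aac': from fail(2)=1 chase 'c': 1→0 ⇒ 4;  out={0}∪out(4)={0,1}

Text stream:
[0] read 'c'  n0⇒n4  ** P1@[0:0]
[1] read 'a'  n4⇒n1 (via fail)
[2] read 'a'  n1⇒n2
[3] read 'c'  n2⇒n3  ** P0@[1:3],P1@[3:3]
[4] read 'a'  n3⇒n1 (via fail)
[5] read 'a'  n1⇒n2
[6] read 'c'  n2⇒n3  ** P0@[4:6],P1@[6:6]
[7] read 'a'  n3⇒n1 (via fail)
[8] read 'a'  n1⇒n2
[9] read 'c'  n2⇒n3  ** P0@[7:9],P1@[9:9]
[10] read 'c'  n3⇒n4 (via fail)  ** P1@[10:10]
[11] read 'c'  n4⇒n4 (via fail)  ** P1@[11:11]
[12] read 'c'  n4⇒n4 (via fail)  ** P1@[12:12]
[13] read 'a'  n4⇒n1 (via fail)
[14] read 'a'  n1⇒n2
[15] read 'c'  n2⇒n3  ** P0@[13:15],P1@[15:15]
[16] read 'c'  n3⇒n4 (via fail)  ** P1@[16:16]
[17] read 'a'  n4⇒n1 (via fail)
[18] read 'b'  n1⇒n0 (via fail)
[19] read 'c'  n0⇒n4  ** P1@[19:19]
[20] read 'c'  n4⇒n4 (via fail)  ** P1@[20:20]
[21] read 'b'  n4⇒n0 (via fail)
[22] read 'a'  n0⇒n1
[23] read 'a'  n1⇒n2
[24] read 'a'  n2⇒n2 (via fail)
[25] read 'c'  n2⇒n3  ** P0@[23:25],P1@[25:25]
[26] read 'c'  n3⇒n4 (via fail)  ** P1@[26:26]
[27] read 'b'  n4⇒n0 (via fail)
[28] read 'c'  n0⇒n4  ** P1@[28:28]
[29] read 'a'  n4⇒n1 (via fail)
[30] read 'a'  n1⇒n2
[31] read 'c'  n2⇒n3  ** P0@[29:31],P1@[31:31]
[32] read 'a'  n3⇒n1 (via fail)
[33] read 'a'  n1⇒n2
[34] read 'a'  n2⇒n2 (via fail)
[35] read 'c'  n2⇒n3  ** P0@[33:35],P1@[35:35]
[36] read 'c'  n3⇒n4 (via fail)  ** P1@[36:36]
[37] read 'c'  n4⇒n4 (via fail)  ** P1@[37:37]
[38] read 'a'  n4⇒n1 (via fail)
[39] read 'a'  n1⇒n2
[40] read 'a'  n2⇒n2 (via fail)
[41] read 'a'  n2⇒n2 (via fail)
[42] read 'c'  n2⇒n3  ** P0@[40:42],P1@[42:42]
[43] read 'b'  n3⇒n0 (via fail)
[44] read 'c'  n0⇒n4  ** P1@[44:44]
[45] read 'c'  n4⇒n4 (via fail)  ** P1@[45:45]
[46] read 'c'  n4⇒n4 (via fail)  ** P1@[46:46]
[47] read 'a'  n4⇒n1 (via fail)
[48] read 'a'  n1⇒n2
[49] read 'c'  n2⇒n3  ** P0@[47:49],P1@[49:49]

Result: [[0,1],[3,0],[3,1],[6,0],[6,1],[9,0],[9,1],[10,1],[11,1],[12,1],[15,0],[15,1],[16,1],[19,1],[20,1],[25,0],[25,1],[26,1],[28,1],[31,0],[31,1],[35,0],[35,1],[36,1],[37,1],[42,0],[42,1],[44,1],[45,1],[46,1],[49,0],[49,1]]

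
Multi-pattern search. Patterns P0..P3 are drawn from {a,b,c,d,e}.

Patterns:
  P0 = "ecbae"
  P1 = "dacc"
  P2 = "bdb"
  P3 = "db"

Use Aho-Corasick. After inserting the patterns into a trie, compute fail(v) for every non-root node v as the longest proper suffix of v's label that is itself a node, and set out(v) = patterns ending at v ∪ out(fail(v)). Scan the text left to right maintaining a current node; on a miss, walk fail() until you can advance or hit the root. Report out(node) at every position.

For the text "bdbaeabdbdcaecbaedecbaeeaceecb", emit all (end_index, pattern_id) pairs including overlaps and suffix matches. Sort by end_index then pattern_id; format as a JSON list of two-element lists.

Build automaton:
Trie nodes:
  n0 'ε': b→10 d→6 e→1
  n1 'e': c→2
  n2 'ec': b→3
  n3 'ecb': a→4
  n4 'ecba': e→5
  n5 'ecbae': ·  [P0 ends]
  n6 'd': a→7 b→13
  n7 'da': c→8
  n8 'dac': c→9
  n9 'dacc': ·  [P1 ends]
  n10 'b': d→11
  n11 'bd': b→12
  n12 'bdb': ·  [P2 ends]
  n13 'db': ·  [P3 ends]

Failure links (BFS by depth):
  fail(1) 'e': from fail(0)=0 chase 'e': 0 ⇒ 0;  out=∅∪out(0)=∅
  fail(6) 'd': from fail(0)=0 chase 'd': 0 ⇒ 0;  out=∅∪out(0)=∅
  fail(10) 'b': from fail(0)=0 chase 'b': 0 ⇒ 0;  out=∅∪out(0)=∅
  fail(2) 'ec': from fail(1)=0 chase 'c': 0 ⇒ 0;  out=∅∪out(0)=∅
  fail(7) 'da': from fail(6)=0 chase 'a': 0 ⇒ 0;  out=∅∪out(0)=∅
  fail(11) 'bd': from fail(10)=0 chase 'd': 0 ⇒ 6;  out=∅∪out(6)=∅
  fail(13) 'db': from fail(6)=0 chase 'b': 0 ⇒ 10;  out={3}∪out(10)={3}
  fail(3) 'ecb': from fail(2)=0 chase 'b': 0 ⇒ 10;  out=∅∪out(10)=∅
  fail(8) 'dac': from fail(7)=0 chase 'c': 0 ⇒ 0;  out=∅∪out(0)=∅
  fail(12) 'bdb': from fail(11)=6 chase 'b': 6 ⇒ 13;  out={2}∪out(13)={2,3}
  fail(4) 'ecba': from fail(3)=10 chase 'a': 10→0 ⇒ 0;  out=∅∪out(0)=∅
  fail(9) 'dacc': from fail(8)=0 chase 'c': 0 ⇒ 0;  out={1}∪out(0)={1}
  fail(5) 'ecbae': from fail(4)=0 chase 'e': 0 ⇒ 1;  out={0}∪out(1)={0}

Text stream:
i=0 'b': node 0→10
i=1 'd': node 10→11
i=2 'b': node 11→12  ** P2@[0:2],P3@[1:2]
i=3 'a': node 12→0 (fail-walked)
i=4 'e': node 0→1
i=5 'a': node 1→0 (fail-walked)
i=6 'b': node 0→10
i=7 'd': node 10→11
i=8 'b': node 11→12  ** P2@[6:8],P3@[7:8]
i=9 'd': node 12→11 (fail-walked)
i=10 'c': node 11→0 (fail-walked)
i=11 'a': node 0→0
i=12 'e': node 0→1
i=13 'c': node 1→2
i=14 'b': node 2→3
i=15 'a': node 3→4
i=16 'e': node 4→5  ** P0@[12:16]
i=17 'd': node 5→6 (fail-walked)
i=18 'e': node 6→1 (fail-walked)
i=19 'c': node 1→2
i=20 'b': node 2→3
i=21 'a': node 3→4
i=22 'e': node 4→5  ** P0@[18:22]
i=23 'e': node 5→1 (fail-walked)
i=24 'a': node 1→0 (fail-walked)
i=25 'c': node 0→0
i=26 'e': node 0→1
i=27 'e': node 1→1 (fail-walked)
i=28 'c': node 1→2
i=29 'b': node 2→3

Matches: [[2,2],[2,3],[8,2],[8,3],[16,0],[22,0]]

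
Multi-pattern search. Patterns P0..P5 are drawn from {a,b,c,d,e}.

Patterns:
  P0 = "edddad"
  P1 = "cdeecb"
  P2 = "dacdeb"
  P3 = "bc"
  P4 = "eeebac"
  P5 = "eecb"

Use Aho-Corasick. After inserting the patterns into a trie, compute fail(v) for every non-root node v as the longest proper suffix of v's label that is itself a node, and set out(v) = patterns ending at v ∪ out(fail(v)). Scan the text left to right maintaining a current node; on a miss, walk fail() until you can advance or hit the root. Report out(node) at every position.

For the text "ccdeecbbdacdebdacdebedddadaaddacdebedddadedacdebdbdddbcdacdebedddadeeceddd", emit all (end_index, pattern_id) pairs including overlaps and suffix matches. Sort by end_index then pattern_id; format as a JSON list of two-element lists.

Build:
Trie nodes:
  0='ε' goto b→19 c→7 d→13 e→1
  1='e' goto d→2 e→21
  2='ed' goto d→3
  3='edd' goto d→4
  4='eddd' goto a→5
  5='eddda' goto d→6
  6='edddad' goto ·  ←P0
  7='c' goto d→8
  8='cd' goto e→9
  9='cde' goto e→10
  10='cdee' goto c→11
  11='cdeec' goto b→12
  12='cdeecb' goto ·  ←P1
  13='d' goto a→14
  14='da' goto c→15
  15='dac' goto d→16
  16='dacd' goto e→17
  17='dacde' goto b→18
  18='dacdeb' goto ·  ←P2
  19='b' goto c→20
  20='bc' goto ·  ←P3
  21='ee' goto c→26 e→22
  22='eee' goto b→23
  23='eeeb' goto a→24
  24='eeeba' goto c→25
  25='eeebac' goto ·  ←P4
  26='eec' goto b→27
  27='eecb' goto ·  ←P5

BFS fail/out derivation:
  n1('e'): parent n0 fail=0; on 'e' 0 → fail=0;  out ∅∪∅=∅
  n7('c'): parent n0 fail=0; on 'c' 0 → fail=0;  out ∅∪∅=∅
  n13('d'): parent n0 fail=0; on 'd' 0 → fail=0;  out ∅∪∅=∅
  n19('b'): parent n0 fail=0; on 'b' 0 → fail=0;  out ∅∪∅=∅
  n2('ed'): parent n1 fail=0; on 'd' 0 → fail=13;  out ∅∪∅=∅
  n8('cd'): parent n7 fail=0; on 'd' 0 → fail=13;  out ∅∪∅=∅
  n14('da'): parent n13 fail=0; on 'a' 0 → fail=0;  out ∅∪∅=∅
  n20('bc'): parent n19 fail=0; on 'c' 0 → fail=7;  out {3}∪∅={3}
  n21('ee'): parent n1 fail=0; on 'e' 0 → fail=1;  out ∅∪∅=∅
  n3('edd'): parent n2 fail=13; on 'd' 13→0 → fail=13;  out ∅∪∅=∅
  n9('cde'): parent n8 fail=13; on 'e' 13→0 → fail=1;  out ∅∪∅=∅
  n15('dac'): parent n14 fail=0; on 'c' 0 → fail=7;  out ∅∪∅=∅
  n22('eee'): parent n21 fail=1; on 'e' 1 → fail=21;  out ∅∪∅=∅
  n26('eec'): parent n21 fail=1; on 'c' 1→0 → fail=7;  out ∅∪∅=∅
  n4('eddd'): parent n3 fail=13; on 'd' 13→0 → fail=13;  out ∅∪∅=∅
  n10('cdee'): parent n9 fail=1; on 'e' 1 → fail=21;  out ∅∪∅=∅
  n16('dacd'): parent n15 fail=7; on 'd' 7 → fail=8;  out ∅∪∅=∅
  n23('eeeb'): parent n22 fail=21; on 'b' 21→1→0 → fail=19;  out ∅∪∅=∅
  n27('eecb'): parent n26 fail=7; on 'b' 7→0 → fail=19;  out {5}∪∅={5}
  n5('eddda'): parent n4 fail=13; on 'a' 13 → fail=14;  out ∅∪∅=∅
  n11('cdeec'): parent n10 fail=21; on 'c' 21 → fail=26;  out ∅∪∅=∅
  n17('dacde'): parent n16 fail=8; on 'e' 8 → fail=9;  out ∅∪∅=∅
  n24('eeeba'): parent n23 fail=19; on 'a' 19→0 → fail=0;  out ∅∪∅=∅
  n6('edddad'): parent n5 fail=14; on 'd' 14→0 → fail=13;  out {0}∪∅={0}
  n12('cdeecb'): parent n11 fail=26; on 'b' 26 → fail=27;  out {1}∪{5}={1,5}
  n18('dacdeb'): parent n17 fail=9; on 'b' 9→1→0 → fail=19;  out {2}∪∅={2}
  n25('eeebac'): parent n24 fail=0; on 'c' 0 → fail=7;  out {4}∪∅={4}

Text stream:
i=0 'c': node 0→7
i=1 'c': node 7→7 ·f
i=2 'd': node 7→8
i=3 'e': node 8→9
i=4 'e': node 9→10
i=5 'c': node 10→11
i=6 'b': node 11→12  ** P1@[1:6],P5@[3:6]
i=7 'b': node 12→19 ·f
i=8 'd': node 19→13 ·f
i=9 'a': node 13→14
i=10 'c': node 14→15
i=11 'd': node 15→16
i=12 'e': node 16→17
i=13 'b': node 17→18  ** P2@[8:13]
i=14 'd': node 18→13 ·f
i=15 'a': node 13→14
i=16 'c': node 14→15
i=17 'd': node 15→16
i=18 'e': node 16→17
i=19 'b': node 17→18  ** P2@[14:19]
i=20 'e': node 18→1 ·f
i=21 'd': node 1→2
i=22 'd': node 2→3
i=23 'd': node 3→4
i=24 'a': node 4→5
i=25 'd': node 5→6  ** P0@[20:25]
i=26 'a': node 6→14 ·f
i=27 'a': node 14→0 ·f
i=28 'd': node 0→13
i=29 'd': node 13→13 ·f
i=30 'a': node 13→14
i=31 'c': node 14→15
i=32 'd': node 15→16
i=33 'e': node 16→17
i=34 'b': node 17→18  ** P2@[29:34]
i=35 'e': node 18→1 ·f
i=36 'd': node 1→2
i=37 'd': node 2→3
i=38 'd': node 3→4
i=39 'a': node 4→5
i=40 'd': node 5→6  ** P0@[35:40]
i=41 'e': node 6→1 ·f
i=42 'd': node 1→2
i=43 'a': node 2→14 ·f
i=44 'c': node 14→15
i=45 'd': node 15→16
i=46 'e': node 16→17
i=47 'b': node 17→18  ** P2@[42:47]
i=48 'd': node 18→13 ·f
i=49 'b': node 13→19 ·f
i=50 'd': node 19→13 ·f
i=51 'd': node 13→13 ·f
i=52 'd': node 13→13 ·f
i=53 'b': node 13→19 ·f
i=54 'c': node 19→20  ** P3@[53:54]
i=55 'd': node 20→8 ·f
i=56 'a': node 8→14 ·f
i=57 'c': node 14→15
i=58 'd': node 15→16
i=59 'e': node 16→17
i=60 'b': node 17→18  ** P2@[55:60]
i=61 'e': node 18→1 ·f
i=62 'd': node 1→2
i=63 'd': node 2→3
i=64 'd': node 3→4
i=65 'a': node 4→5
i=66 'd': node 5→6  ** P0@[61:66]
i=67 'e': node 6→1 ·f
i=68 'e': node 1→21
i=69 'c': node 21→26
i=70 'e': node 26→1 ·f
i=71 'd': node 1→2
i=72 'd': node 2→3
i=73 'd': node 3→4

Result: [[6,1],[6,5],[13,2],[19,2],[25,0],[34,2],[40,0],[47,2],[54,3],[60,2],[66,0]]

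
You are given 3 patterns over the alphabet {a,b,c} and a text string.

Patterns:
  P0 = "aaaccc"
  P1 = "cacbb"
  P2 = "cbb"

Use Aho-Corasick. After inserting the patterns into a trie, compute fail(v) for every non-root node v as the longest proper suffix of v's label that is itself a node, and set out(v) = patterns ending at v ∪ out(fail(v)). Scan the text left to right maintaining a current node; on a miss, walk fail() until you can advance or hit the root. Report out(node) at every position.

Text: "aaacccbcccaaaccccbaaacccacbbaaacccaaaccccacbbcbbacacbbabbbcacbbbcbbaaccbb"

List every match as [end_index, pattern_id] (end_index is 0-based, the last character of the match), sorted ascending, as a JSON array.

Build automaton:
Trie nodes:
  n0 'ε': a→1 c→7
  n1 'a': a→2
  n2 'aa': a→3
  n3 'aaa': c→4
  n4 'aaac': c→5
  n5 'aaacc': c→6
  n6 'aaaccc': ·  [P0 ends]
  n7 'c': a→8 b→12
  n8 'ca': c→9
  n9 'cac': b→10
  n10 'cacb': b→11
  n11 'cacbb': ·  [P1 ends]
  n12 'cb': b→13
  n13 'cbb': ·  [P2 ends]

Failure links (BFS by depth):
  n1('a'): parent n0 fail=0; on 'a' 0 → fail=0;  out ∅∪∅=∅
  n7('c'): parent n0 fail=0; on 'c' 0 → fail=0;  out ∅∪∅=∅
  n2('aa'): parent n1 fail=0; on 'a' 0 → fail=1;  out ∅∪∅=∅
  n8('ca'): parent n7 fail=0; on 'a' 0 → fail=1;  out ∅∪∅=∅
  n12('cb'): parent n7 fail=0; on 'b' 0 → fail=0;  out ∅∪∅=∅
  n3('aaa'): parent n2 fail=1; on 'a' 1 → fail=2;  out ∅∪∅=∅
  n9('cac'): parent n8 fail=1; on 'c' 1→0 → fail=7;  out ∅∪∅=∅
  n13('cbb'): parent n12 fail=0; on 'b' 0 → fail=0;  out {2}∪∅={2}
  n4('aaac'): parent n3 fail=2; on 'c' 2→1→0 → fail=7;  out ∅∪∅=∅
  n10('cacb'): parent n9 fail=7; on 'b' 7 → fail=12;  out ∅∪∅=∅
  n5('aaacc'): parent n4 fail=7; on 'c' 7→0 → fail=7;  out ∅∪∅=∅
  n11('cacbb'): parent n10 fail=12; on 'b' 12 → fail=13;  out {1}∪{2}={1,2}
  n6('aaaccc'): parent n5 fail=7; on 'c' 7→0 → fail=7;  out {0}∪∅={0}

Text stream:
[0] read 'a'  n0⇒n1
[1] read 'a'  n1⇒n2
[2] read 'a'  n2⇒n3
[3] read 'c'  n3⇒n4
[4] read 'c'  n4⇒n5
[5] read 'c'  n5⇒n6  → match P0@[0:5]
[6] read 'b'  n6⇒n12 (fail-walked)
[7] read 'c'  n12⇒n7 (fail-walked)
[8] read 'c'  n7⇒n7 (fail-walked)
[9] read 'c'  n7⇒n7 (fail-walked)
[10] read 'a'  n7⇒n8
[11] read 'a'  n8⇒n2 (fail-walked)
[12] read 'a'  n2⇒n3
[13] read 'c'  n3⇒n4
[14] read 'c'  n4⇒n5
[15] read 'c'  n5⇒n6  → match P0@[10:15]
[16] read 'c'  n6⇒n7 (fail-walked)
[17] read 'b'  n7⇒n12
[18] read 'a'  n12⇒n1 (fail-walked)
[19] read 'a'  n1⇒n2
[20] read 'a'  n2⇒n3
[21] read 'c'  n3⇒n4
[22] read 'c'  n4⇒n5
[23] read 'c'  n5⇒n6  → match P0@[18:23]
[24] read 'a'  n6⇒n8 (fail-walked)
[25] read 'c'  n8⇒n9
[26] read 'b'  n9⇒n10
[27] read 'b'  n10⇒n11  → match P1@[23:27],P2@[25:27]
[28] read 'a'  n11⇒n1 (fail-walked)
[29] read 'a'  n1⇒n2
[30] read 'a'  n2⇒n3
[31] read 'c'  n3⇒n4
[32] read 'c'  n4⇒n5
[33] read 'c'  n5⇒n6  → match P0@[28:33]
[34] read 'a'  n6⇒n8 (fail-walked)
[35] read 'a'  n8⇒n2 (fail-walked)
[36] read 'a'  n2⇒n3
[37] read 'c'  n3⇒n4
[38] read 'c'  n4⇒n5
[39] read 'c'  n5⇒n6  → match P0@[34:39]
[40] read 'c'  n6⇒n7 (fail-walked)
[41] read 'a'  n7⇒n8
[42] read 'c'  n8⇒n9
[43] read 'b'  n9⇒n10
[44] read 'b'  n10⇒n11  → match P1@[40:44],P2@[42:44]
[45] read 'c'  n11⇒n7 (fail-walked)
[46] read 'b'  n7⇒n12
[47] read 'b'  n12⇒n13  → match P2@[45:47]
[48] read 'a'  n13⇒n1 (fail-walked)
[49] read 'c'  n1⇒n7 (fail-walked)
[50] read 'a'  n7⇒n8
[51] read 'c'  n8⇒n9
[52] read 'b'  n9⇒n10
[53] read 'b'  n10⇒n11  → match P1@[49:53],P2@[51:53]
[54] read 'a'  n11⇒n1 (fail-walked)
[55] read 'b'  n1⇒n0 (fail-walked)
[56] read 'b'  n0⇒n0
[57] read 'b'  n0⇒n0
[58] read 'c'  n0⇒n7
[59] read 'a'  n7⇒n8
[60] read 'c'  n8⇒n9
[61] read 'b'  n9⇒n10
[62] read 'b'  n10⇒n11  → match P1@[58:62],P2@[60:62]
[63] read 'b'  n11⇒n0 (fail-walked)
[64] read 'c'  n0⇒n7
[65] read 'b'  n7⇒n12
[66] read 'b'  n12⇒n13  → match P2@[64:66]
[67] read 'a'  n13⇒n1 (fail-walked)
[68] read 'a'  n1⇒n2
[69] read 'c'  n2⇒n7 (fail-walked)
[70] read 'c'  n7⇒n7 (fail-walked)
[71] read 'b'  n7⇒n12
[72] read 'b'  n12⇒n13  → match P2@[70:72]

All matches (sorted): [[5,0],[15,0],[23,0],[27,1],[27,2],[33,0],[39,0],[44,1],[44,2],[47,2],[53,1],[53,2],[62,1],[62,2],[66,2],[72,2]]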